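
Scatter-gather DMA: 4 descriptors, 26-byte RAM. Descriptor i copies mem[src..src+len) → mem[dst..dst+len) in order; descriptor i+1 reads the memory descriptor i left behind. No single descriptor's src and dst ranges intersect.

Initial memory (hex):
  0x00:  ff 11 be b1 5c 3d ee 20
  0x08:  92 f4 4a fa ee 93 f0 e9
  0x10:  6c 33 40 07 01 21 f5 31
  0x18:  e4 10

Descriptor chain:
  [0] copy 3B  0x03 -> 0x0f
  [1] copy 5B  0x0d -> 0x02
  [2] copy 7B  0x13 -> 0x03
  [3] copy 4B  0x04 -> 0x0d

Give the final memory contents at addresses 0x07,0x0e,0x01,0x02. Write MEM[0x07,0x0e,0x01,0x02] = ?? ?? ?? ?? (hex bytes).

D0: mem[0x0f..0x11] <- [b1 5c 3d]
D1: mem[0x02..0x06] <- [93 f0 b1 5c 3d]
D2: mem[0x03..0x09] <- [07 01 21 f5 31 e4 10]
D3: mem[0x0d..0x10] <- [01 21 f5 31]
query mem[0x07]=0x31, mem[0x0e]=0x21, mem[0x01]=0x11, mem[0x02]=0x93

MEM[0x07,0x0e,0x01,0x02] = 31 21 11 93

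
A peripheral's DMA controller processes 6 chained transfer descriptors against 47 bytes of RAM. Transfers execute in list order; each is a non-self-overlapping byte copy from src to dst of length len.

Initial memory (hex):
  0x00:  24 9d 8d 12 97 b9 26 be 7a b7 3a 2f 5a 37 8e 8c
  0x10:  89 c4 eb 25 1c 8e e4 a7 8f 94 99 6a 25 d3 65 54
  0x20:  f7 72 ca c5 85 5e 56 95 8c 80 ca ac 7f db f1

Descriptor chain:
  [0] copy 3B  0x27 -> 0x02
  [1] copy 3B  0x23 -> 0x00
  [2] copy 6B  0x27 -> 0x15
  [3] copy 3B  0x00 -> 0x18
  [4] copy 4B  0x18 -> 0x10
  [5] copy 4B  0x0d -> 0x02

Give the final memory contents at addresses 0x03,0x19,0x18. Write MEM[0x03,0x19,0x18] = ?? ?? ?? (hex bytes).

MEM[0x03,0x19,0x18] = 8e 85 c5

#0 dst[0x02+3] := {0x95,0x8c,0x80}
#1 dst[0x00+3] := {0xc5,0x85,0x5e}
#2 dst[0x15+6] := {0x95,0x8c,0x80,0xca,0xac,0x7f}
#3 dst[0x18+3] := {0xc5,0x85,0x5e}
#4 dst[0x10+4] := {0xc5,0x85,0x5e,0x6a}
#5 dst[0x02+4] := {0x37,0x8e,0x8c,0xc5}
query mem[0x03]=0x8e, mem[0x19]=0x85, mem[0x18]=0xc5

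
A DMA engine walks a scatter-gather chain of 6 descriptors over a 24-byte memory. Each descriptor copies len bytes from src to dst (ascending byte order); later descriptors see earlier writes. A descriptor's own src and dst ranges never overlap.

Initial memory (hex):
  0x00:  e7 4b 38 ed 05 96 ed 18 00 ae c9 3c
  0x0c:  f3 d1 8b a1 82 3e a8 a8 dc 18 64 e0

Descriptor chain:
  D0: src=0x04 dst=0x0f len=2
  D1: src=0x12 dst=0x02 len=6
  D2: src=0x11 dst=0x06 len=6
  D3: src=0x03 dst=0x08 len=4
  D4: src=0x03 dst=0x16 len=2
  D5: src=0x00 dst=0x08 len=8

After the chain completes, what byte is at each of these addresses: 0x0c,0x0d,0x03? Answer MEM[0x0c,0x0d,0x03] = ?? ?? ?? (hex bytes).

MEM[0x0c,0x0d,0x03] = dc 18 a8

#0 dst[0x0f+2] := {0x05,0x96}
#1 dst[0x02+6] := {0xa8,0xa8,0xdc,0x18,0x64,0xe0}
#2 dst[0x06+6] := {0x3e,0xa8,0xa8,0xdc,0x18,0x64}
#3 dst[0x08+4] := {0xa8,0xdc,0x18,0x3e}
#4 dst[0x16+2] := {0xa8,0xdc}
#5 dst[0x08+8] := {0xe7,0x4b,0xa8,0xa8,0xdc,0x18,0x3e,0xa8}
query mem[0x0c]=0xdc, mem[0x0d]=0x18, mem[0x03]=0xa8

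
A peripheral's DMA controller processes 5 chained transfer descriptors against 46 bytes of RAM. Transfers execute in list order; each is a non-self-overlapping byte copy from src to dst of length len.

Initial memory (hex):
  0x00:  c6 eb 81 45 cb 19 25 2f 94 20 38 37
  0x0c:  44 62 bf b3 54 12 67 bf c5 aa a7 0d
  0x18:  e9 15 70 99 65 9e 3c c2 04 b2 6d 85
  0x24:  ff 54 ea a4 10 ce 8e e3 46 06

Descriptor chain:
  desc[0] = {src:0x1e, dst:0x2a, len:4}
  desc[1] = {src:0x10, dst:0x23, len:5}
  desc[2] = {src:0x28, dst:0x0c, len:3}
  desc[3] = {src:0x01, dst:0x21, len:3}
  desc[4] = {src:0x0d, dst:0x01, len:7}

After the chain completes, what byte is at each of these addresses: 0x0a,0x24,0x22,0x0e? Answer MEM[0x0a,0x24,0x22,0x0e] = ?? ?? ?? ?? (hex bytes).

MEM[0x0a,0x24,0x22,0x0e] = 38 12 81 3c

  after D0: wrote 4B at 0x2a = 3cc204b2
  after D1: wrote 5B at 0x23 = 541267bfc5
  after D2: wrote 3B at 0x0c = 10ce3c
  after D3: wrote 3B at 0x21 = eb8145
  after D4: wrote 7B at 0x01 = ce3cb3541267bf
query mem[0x0a]=0x38, mem[0x24]=0x12, mem[0x22]=0x81, mem[0x0e]=0x3c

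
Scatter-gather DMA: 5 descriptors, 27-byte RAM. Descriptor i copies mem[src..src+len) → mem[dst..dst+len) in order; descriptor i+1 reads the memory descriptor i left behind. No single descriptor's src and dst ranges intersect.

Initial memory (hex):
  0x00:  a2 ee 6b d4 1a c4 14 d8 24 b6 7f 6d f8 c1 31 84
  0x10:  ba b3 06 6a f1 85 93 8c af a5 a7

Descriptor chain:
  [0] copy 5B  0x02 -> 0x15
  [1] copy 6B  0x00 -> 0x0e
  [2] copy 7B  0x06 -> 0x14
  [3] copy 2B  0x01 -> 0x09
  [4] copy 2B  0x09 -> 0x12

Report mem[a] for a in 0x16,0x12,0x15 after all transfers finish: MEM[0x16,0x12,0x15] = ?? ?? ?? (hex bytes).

[0] 0x02->0x15 len=5 : 6b d4 1a c4 14
[1] 0x00->0x0e len=6 : a2 ee 6b d4 1a c4
[2] 0x06->0x14 len=7 : 14 d8 24 b6 7f 6d f8
[3] 0x01->0x09 len=2 : ee 6b
[4] 0x09->0x12 len=2 : ee 6b
query mem[0x16]=0x24, mem[0x12]=0xee, mem[0x15]=0xd8

MEM[0x16,0x12,0x15] = 24 ee d8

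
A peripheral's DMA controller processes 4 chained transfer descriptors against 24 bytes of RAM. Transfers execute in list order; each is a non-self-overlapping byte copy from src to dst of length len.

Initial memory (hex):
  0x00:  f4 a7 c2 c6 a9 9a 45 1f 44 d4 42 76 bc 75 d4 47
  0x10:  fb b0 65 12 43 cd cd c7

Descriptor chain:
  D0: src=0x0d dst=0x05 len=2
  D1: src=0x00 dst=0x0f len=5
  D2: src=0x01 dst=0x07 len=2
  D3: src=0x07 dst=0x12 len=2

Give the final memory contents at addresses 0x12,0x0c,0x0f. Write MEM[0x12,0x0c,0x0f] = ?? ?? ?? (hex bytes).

MEM[0x12,0x0c,0x0f] = a7 bc f4

D0: mem[0x05..0x06] <- [75 d4]
D1: mem[0x0f..0x13] <- [f4 a7 c2 c6 a9]
D2: mem[0x07..0x08] <- [a7 c2]
D3: mem[0x12..0x13] <- [a7 c2]
query mem[0x12]=0xa7, mem[0x0c]=0xbc, mem[0x0f]=0xf4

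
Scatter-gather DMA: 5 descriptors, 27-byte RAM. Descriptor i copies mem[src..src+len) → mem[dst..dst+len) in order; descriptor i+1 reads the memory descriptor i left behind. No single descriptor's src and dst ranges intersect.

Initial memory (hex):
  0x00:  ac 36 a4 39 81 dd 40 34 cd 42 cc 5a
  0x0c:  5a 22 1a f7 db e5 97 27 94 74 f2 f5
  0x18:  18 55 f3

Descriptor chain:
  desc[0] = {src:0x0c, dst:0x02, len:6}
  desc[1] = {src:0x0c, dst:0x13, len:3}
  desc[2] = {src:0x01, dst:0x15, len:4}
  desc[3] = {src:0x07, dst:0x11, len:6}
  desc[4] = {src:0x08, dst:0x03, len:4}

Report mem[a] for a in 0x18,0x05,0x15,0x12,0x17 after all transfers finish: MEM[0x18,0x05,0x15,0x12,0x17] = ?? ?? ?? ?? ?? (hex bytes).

[0] 0x0c->0x02 len=6 : 5a 22 1a f7 db e5
[1] 0x0c->0x13 len=3 : 5a 22 1a
[2] 0x01->0x15 len=4 : 36 5a 22 1a
[3] 0x07->0x11 len=6 : e5 cd 42 cc 5a 5a
[4] 0x08->0x03 len=4 : cd 42 cc 5a
query mem[0x18]=0x1a, mem[0x05]=0xcc, mem[0x15]=0x5a, mem[0x12]=0xcd, mem[0x17]=0x22

MEM[0x18,0x05,0x15,0x12,0x17] = 1a cc 5a cd 22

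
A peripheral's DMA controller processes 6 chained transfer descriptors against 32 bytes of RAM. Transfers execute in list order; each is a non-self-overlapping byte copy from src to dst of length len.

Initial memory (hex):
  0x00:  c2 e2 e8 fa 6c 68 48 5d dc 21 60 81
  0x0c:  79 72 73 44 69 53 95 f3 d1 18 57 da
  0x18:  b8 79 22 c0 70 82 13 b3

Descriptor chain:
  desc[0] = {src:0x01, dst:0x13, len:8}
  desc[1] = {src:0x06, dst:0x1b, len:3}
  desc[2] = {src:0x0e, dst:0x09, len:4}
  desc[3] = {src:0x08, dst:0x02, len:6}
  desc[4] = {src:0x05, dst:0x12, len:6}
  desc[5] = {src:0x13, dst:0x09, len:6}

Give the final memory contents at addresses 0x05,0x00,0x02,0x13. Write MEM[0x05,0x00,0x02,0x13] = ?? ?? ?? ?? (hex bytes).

  after D0: wrote 8B at 0x13 = e2e8fa6c68485ddc
  after D1: wrote 3B at 0x1b = 485ddc
  after D2: wrote 4B at 0x09 = 73446953
  after D3: wrote 6B at 0x02 = dc7344695372
  after D4: wrote 6B at 0x12 = 695372dc7344
  after D5: wrote 6B at 0x09 = 5372dc734448
query mem[0x05]=0x69, mem[0x00]=0xc2, mem[0x02]=0xdc, mem[0x13]=0x53

MEM[0x05,0x00,0x02,0x13] = 69 c2 dc 53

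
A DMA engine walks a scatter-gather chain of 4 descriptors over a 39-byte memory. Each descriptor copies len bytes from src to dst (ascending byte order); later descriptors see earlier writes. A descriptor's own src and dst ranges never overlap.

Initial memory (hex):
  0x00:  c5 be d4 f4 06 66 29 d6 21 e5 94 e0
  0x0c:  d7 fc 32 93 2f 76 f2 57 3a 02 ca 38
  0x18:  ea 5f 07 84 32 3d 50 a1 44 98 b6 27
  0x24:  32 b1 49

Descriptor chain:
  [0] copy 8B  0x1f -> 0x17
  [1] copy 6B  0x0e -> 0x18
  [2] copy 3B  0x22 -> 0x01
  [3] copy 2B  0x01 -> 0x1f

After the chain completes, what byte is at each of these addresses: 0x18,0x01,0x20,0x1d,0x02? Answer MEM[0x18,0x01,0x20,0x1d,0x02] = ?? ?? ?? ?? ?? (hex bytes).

MEM[0x18,0x01,0x20,0x1d,0x02] = 32 b6 27 57 27

D0: mem[0x17..0x1e] <- [a1 44 98 b6 27 32 b1 49]
D1: mem[0x18..0x1d] <- [32 93 2f 76 f2 57]
D2: mem[0x01..0x03] <- [b6 27 32]
D3: mem[0x1f..0x20] <- [b6 27]
query mem[0x18]=0x32, mem[0x01]=0xb6, mem[0x20]=0x27, mem[0x1d]=0x57, mem[0x02]=0x27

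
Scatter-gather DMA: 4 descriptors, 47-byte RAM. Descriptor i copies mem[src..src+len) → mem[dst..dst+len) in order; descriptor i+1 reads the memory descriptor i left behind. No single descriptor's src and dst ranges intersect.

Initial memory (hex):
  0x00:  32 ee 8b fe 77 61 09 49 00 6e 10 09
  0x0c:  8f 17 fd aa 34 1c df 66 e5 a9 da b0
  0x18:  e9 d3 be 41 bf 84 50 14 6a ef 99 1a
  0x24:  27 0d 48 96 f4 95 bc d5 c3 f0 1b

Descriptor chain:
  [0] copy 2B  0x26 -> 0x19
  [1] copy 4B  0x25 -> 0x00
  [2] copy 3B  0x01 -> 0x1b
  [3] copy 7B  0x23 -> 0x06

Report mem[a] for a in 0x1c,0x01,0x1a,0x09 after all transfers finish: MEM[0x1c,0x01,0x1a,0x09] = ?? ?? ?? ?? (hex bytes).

#0 dst[0x19+2] := {0x48,0x96}
#1 dst[0x00+4] := {0x0d,0x48,0x96,0xf4}
#2 dst[0x1b+3] := {0x48,0x96,0xf4}
#3 dst[0x06+7] := {0x1a,0x27,0x0d,0x48,0x96,0xf4,0x95}
query mem[0x1c]=0x96, mem[0x01]=0x48, mem[0x1a]=0x96, mem[0x09]=0x48

MEM[0x1c,0x01,0x1a,0x09] = 96 48 96 48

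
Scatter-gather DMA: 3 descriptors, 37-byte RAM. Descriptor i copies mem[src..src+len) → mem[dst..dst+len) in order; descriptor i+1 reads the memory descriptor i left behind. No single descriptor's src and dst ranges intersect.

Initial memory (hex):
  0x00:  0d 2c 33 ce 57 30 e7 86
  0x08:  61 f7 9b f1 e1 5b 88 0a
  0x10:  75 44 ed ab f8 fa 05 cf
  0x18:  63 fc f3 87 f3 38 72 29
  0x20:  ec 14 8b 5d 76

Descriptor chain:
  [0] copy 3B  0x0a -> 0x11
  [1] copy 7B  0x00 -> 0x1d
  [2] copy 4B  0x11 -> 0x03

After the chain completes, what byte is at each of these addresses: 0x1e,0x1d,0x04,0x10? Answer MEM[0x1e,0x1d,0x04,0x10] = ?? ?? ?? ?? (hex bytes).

MEM[0x1e,0x1d,0x04,0x10] = 2c 0d f1 75

#0 dst[0x11+3] := {0x9b,0xf1,0xe1}
#1 dst[0x1d+7] := {0x0d,0x2c,0x33,0xce,0x57,0x30,0xe7}
#2 dst[0x03+4] := {0x9b,0xf1,0xe1,0xf8}
query mem[0x1e]=0x2c, mem[0x1d]=0x0d, mem[0x04]=0xf1, mem[0x10]=0x75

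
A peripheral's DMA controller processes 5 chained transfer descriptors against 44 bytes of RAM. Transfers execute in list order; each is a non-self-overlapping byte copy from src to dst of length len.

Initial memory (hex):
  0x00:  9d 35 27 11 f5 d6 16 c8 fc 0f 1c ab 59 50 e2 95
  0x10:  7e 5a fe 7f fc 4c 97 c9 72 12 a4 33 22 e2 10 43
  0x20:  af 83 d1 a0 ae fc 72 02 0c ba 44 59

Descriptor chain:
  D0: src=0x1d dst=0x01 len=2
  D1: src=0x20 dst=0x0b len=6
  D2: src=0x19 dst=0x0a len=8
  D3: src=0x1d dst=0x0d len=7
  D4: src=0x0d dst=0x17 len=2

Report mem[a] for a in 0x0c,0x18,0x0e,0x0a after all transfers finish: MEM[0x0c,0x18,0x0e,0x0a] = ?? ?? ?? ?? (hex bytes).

  after D0: wrote 2B at 0x01 = e210
  after D1: wrote 6B at 0x0b = af83d1a0aefc
  after D2: wrote 8B at 0x0a = 12a43322e21043af
  after D3: wrote 7B at 0x0d = e21043af83d1a0
  after D4: wrote 2B at 0x17 = e210
query mem[0x0c]=0x33, mem[0x18]=0x10, mem[0x0e]=0x10, mem[0x0a]=0x12

MEM[0x0c,0x18,0x0e,0x0a] = 33 10 10 12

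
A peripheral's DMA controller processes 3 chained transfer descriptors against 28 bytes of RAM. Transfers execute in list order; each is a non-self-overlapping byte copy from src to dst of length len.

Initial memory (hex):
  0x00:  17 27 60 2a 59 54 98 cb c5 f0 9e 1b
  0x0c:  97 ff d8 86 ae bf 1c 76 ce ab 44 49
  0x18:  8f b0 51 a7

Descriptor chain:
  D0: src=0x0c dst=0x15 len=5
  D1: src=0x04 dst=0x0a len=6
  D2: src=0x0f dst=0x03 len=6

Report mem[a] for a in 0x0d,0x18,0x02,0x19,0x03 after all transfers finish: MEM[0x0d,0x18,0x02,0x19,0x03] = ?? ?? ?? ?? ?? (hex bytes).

MEM[0x0d,0x18,0x02,0x19,0x03] = cb 86 60 ae f0

#0 dst[0x15+5] := {0x97,0xff,0xd8,0x86,0xae}
#1 dst[0x0a+6] := {0x59,0x54,0x98,0xcb,0xc5,0xf0}
#2 dst[0x03+6] := {0xf0,0xae,0xbf,0x1c,0x76,0xce}
query mem[0x0d]=0xcb, mem[0x18]=0x86, mem[0x02]=0x60, mem[0x19]=0xae, mem[0x03]=0xf0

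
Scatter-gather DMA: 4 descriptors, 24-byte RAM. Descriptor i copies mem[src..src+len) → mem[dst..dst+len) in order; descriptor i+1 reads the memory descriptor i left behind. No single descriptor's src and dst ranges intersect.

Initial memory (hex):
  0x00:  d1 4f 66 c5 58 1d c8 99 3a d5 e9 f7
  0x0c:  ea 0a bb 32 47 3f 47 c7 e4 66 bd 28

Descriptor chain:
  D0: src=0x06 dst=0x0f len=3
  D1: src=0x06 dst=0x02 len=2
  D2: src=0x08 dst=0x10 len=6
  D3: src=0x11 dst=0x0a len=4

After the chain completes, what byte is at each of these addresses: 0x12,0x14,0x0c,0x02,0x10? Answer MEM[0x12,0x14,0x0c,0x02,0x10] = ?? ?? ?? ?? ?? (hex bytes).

  after D0: wrote 3B at 0x0f = c8993a
  after D1: wrote 2B at 0x02 = c899
  after D2: wrote 6B at 0x10 = 3ad5e9f7ea0a
  after D3: wrote 4B at 0x0a = d5e9f7ea
query mem[0x12]=0xe9, mem[0x14]=0xea, mem[0x0c]=0xf7, mem[0x02]=0xc8, mem[0x10]=0x3a

MEM[0x12,0x14,0x0c,0x02,0x10] = e9 ea f7 c8 3a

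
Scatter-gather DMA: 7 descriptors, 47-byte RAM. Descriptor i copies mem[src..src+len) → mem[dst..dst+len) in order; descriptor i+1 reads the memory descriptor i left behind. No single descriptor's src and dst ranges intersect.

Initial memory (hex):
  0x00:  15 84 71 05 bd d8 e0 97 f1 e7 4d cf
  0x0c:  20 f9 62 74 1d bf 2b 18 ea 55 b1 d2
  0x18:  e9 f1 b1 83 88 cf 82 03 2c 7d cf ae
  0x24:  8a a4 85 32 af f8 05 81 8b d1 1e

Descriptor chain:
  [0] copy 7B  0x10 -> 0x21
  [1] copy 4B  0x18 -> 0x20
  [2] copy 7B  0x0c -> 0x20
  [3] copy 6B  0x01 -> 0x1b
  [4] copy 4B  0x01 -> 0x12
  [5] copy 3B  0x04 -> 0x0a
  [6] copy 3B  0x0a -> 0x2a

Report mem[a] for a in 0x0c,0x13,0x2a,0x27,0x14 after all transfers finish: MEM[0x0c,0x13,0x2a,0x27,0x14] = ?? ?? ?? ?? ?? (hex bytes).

  after D0: wrote 7B at 0x21 = 1dbf2b18ea55b1
  after D1: wrote 4B at 0x20 = e9f1b183
  after D2: wrote 7B at 0x20 = 20f962741dbf2b
  after D3: wrote 6B at 0x1b = 847105bdd8e0
  after D4: wrote 4B at 0x12 = 847105bd
  after D5: wrote 3B at 0x0a = bdd8e0
  after D6: wrote 3B at 0x2a = bdd8e0
query mem[0x0c]=0xe0, mem[0x13]=0x71, mem[0x2a]=0xbd, mem[0x27]=0xb1, mem[0x14]=0x05

MEM[0x0c,0x13,0x2a,0x27,0x14] = e0 71 bd b1 05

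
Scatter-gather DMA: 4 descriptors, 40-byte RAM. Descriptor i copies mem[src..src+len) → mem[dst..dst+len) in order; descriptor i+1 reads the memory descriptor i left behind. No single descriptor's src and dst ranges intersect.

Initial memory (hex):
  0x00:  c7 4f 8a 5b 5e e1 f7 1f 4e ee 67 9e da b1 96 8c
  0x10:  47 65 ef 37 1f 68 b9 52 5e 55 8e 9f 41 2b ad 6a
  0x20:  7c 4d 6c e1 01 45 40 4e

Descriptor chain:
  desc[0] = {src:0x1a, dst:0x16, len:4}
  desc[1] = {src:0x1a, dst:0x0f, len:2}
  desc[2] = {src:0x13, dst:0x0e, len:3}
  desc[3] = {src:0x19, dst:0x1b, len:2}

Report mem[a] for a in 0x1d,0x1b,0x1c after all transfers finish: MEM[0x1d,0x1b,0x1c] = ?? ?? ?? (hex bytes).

MEM[0x1d,0x1b,0x1c] = 2b 2b 8e

  after D0: wrote 4B at 0x16 = 8e9f412b
  after D1: wrote 2B at 0x0f = 8e9f
  after D2: wrote 3B at 0x0e = 371f68
  after D3: wrote 2B at 0x1b = 2b8e
query mem[0x1d]=0x2b, mem[0x1b]=0x2b, mem[0x1c]=0x8e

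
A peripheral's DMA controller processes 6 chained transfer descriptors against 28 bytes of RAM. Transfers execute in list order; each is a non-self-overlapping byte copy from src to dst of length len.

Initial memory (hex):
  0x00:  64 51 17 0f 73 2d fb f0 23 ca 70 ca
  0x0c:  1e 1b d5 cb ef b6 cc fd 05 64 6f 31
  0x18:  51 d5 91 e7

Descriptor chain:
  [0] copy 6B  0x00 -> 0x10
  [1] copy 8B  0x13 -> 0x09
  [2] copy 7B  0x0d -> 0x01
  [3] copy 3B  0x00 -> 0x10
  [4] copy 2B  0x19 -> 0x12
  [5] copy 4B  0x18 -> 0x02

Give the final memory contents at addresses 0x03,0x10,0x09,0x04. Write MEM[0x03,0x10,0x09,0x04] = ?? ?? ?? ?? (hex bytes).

D0: mem[0x10..0x15] <- [64 51 17 0f 73 2d]
D1: mem[0x09..0x10] <- [0f 73 2d 6f 31 51 d5 91]
D2: mem[0x01..0x07] <- [31 51 d5 91 51 17 0f]
D3: mem[0x10..0x12] <- [64 31 51]
D4: mem[0x12..0x13] <- [d5 91]
D5: mem[0x02..0x05] <- [51 d5 91 e7]
query mem[0x03]=0xd5, mem[0x10]=0x64, mem[0x09]=0x0f, mem[0x04]=0x91

MEM[0x03,0x10,0x09,0x04] = d5 64 0f 91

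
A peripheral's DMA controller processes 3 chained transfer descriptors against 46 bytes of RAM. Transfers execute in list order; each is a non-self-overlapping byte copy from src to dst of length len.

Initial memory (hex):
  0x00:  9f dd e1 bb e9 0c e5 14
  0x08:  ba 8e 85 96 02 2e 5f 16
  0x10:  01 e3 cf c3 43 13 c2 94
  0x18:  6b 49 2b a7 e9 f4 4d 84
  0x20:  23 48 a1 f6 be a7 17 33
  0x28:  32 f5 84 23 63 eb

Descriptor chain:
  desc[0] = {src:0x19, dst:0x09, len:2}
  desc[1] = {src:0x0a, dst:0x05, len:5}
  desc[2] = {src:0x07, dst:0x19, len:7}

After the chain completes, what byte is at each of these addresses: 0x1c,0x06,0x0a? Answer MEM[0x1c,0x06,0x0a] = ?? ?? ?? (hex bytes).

  after D0: wrote 2B at 0x09 = 492b
  after D1: wrote 5B at 0x05 = 2b96022e5f
  after D2: wrote 7B at 0x19 = 022e5f2b96022e
query mem[0x1c]=0x2b, mem[0x06]=0x96, mem[0x0a]=0x2b

MEM[0x1c,0x06,0x0a] = 2b 96 2b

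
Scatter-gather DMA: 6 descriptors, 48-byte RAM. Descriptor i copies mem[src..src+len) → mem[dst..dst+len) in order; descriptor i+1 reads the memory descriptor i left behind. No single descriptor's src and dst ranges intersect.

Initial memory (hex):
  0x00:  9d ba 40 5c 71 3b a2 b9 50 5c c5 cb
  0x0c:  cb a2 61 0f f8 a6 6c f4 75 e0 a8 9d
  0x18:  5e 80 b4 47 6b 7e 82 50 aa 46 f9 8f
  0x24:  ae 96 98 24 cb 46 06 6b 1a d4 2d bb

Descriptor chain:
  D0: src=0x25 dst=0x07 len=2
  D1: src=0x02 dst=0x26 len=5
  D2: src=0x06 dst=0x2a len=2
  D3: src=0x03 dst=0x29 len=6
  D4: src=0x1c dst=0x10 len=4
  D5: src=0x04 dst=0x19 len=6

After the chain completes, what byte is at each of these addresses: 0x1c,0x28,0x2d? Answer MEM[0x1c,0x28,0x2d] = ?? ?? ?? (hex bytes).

MEM[0x1c,0x28,0x2d] = 96 71 96

#0 dst[0x07+2] := {0x96,0x98}
#1 dst[0x26+5] := {0x40,0x5c,0x71,0x3b,0xa2}
#2 dst[0x2a+2] := {0xa2,0x96}
#3 dst[0x29+6] := {0x5c,0x71,0x3b,0xa2,0x96,0x98}
#4 dst[0x10+4] := {0x6b,0x7e,0x82,0x50}
#5 dst[0x19+6] := {0x71,0x3b,0xa2,0x96,0x98,0x5c}
query mem[0x1c]=0x96, mem[0x28]=0x71, mem[0x2d]=0x96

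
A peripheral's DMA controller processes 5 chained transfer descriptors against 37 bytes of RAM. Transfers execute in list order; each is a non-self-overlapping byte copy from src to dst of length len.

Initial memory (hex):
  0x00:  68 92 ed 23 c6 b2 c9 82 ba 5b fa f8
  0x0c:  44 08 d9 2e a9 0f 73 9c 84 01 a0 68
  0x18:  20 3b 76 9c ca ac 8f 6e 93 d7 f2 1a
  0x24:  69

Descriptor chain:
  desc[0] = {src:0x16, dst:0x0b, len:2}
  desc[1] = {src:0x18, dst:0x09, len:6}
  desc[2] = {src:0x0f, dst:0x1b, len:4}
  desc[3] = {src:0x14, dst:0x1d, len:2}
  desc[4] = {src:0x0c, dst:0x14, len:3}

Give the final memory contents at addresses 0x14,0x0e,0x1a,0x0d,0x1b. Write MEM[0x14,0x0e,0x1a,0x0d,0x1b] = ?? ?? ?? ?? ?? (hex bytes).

MEM[0x14,0x0e,0x1a,0x0d,0x1b] = 9c ac 76 ca 2e

[0] 0x16->0x0b len=2 : a0 68
[1] 0x18->0x09 len=6 : 20 3b 76 9c ca ac
[2] 0x0f->0x1b len=4 : 2e a9 0f 73
[3] 0x14->0x1d len=2 : 84 01
[4] 0x0c->0x14 len=3 : 9c ca ac
query mem[0x14]=0x9c, mem[0x0e]=0xac, mem[0x1a]=0x76, mem[0x0d]=0xca, mem[0x1b]=0x2e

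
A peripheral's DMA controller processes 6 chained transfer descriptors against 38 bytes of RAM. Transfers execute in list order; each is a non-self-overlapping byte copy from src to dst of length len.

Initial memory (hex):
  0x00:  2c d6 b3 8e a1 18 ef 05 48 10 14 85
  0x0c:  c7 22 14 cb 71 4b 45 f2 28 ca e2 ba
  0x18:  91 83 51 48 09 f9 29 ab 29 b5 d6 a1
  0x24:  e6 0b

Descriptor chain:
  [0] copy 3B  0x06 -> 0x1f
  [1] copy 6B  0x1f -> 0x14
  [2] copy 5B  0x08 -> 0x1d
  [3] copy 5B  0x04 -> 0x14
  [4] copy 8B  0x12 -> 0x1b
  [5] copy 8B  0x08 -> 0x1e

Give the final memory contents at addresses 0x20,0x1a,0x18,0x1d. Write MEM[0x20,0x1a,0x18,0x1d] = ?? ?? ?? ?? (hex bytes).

MEM[0x20,0x1a,0x18,0x1d] = 14 51 48 a1

[0] 0x06->0x1f len=3 : ef 05 48
[1] 0x1f->0x14 len=6 : ef 05 48 d6 a1 e6
[2] 0x08->0x1d len=5 : 48 10 14 85 c7
[3] 0x04->0x14 len=5 : a1 18 ef 05 48
[4] 0x12->0x1b len=8 : 45 f2 a1 18 ef 05 48 e6
[5] 0x08->0x1e len=8 : 48 10 14 85 c7 22 14 cb
query mem[0x20]=0x14, mem[0x1a]=0x51, mem[0x18]=0x48, mem[0x1d]=0xa1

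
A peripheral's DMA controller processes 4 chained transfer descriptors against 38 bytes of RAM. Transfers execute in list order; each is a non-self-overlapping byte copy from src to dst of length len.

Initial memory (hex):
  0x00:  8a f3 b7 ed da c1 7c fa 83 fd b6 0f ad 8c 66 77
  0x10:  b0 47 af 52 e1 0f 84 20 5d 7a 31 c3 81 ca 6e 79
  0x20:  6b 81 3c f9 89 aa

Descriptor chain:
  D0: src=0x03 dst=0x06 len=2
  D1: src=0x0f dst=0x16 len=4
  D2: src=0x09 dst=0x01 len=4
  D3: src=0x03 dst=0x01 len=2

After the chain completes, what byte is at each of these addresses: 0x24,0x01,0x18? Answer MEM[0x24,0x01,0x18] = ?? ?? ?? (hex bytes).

  after D0: wrote 2B at 0x06 = edda
  after D1: wrote 4B at 0x16 = 77b047af
  after D2: wrote 4B at 0x01 = fdb60fad
  after D3: wrote 2B at 0x01 = 0fad
query mem[0x24]=0x89, mem[0x01]=0x0f, mem[0x18]=0x47

MEM[0x24,0x01,0x18] = 89 0f 47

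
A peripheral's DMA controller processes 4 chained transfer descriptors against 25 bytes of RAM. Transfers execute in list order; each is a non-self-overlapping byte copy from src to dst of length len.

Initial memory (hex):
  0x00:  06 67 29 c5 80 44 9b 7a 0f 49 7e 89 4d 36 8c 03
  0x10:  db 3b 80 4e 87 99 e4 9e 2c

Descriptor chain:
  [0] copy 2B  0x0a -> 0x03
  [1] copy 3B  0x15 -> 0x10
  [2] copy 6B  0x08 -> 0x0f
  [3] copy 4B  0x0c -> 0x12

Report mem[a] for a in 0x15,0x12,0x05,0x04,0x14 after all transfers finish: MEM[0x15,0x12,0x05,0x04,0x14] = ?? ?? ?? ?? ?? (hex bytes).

  after D0: wrote 2B at 0x03 = 7e89
  after D1: wrote 3B at 0x10 = 99e49e
  after D2: wrote 6B at 0x0f = 0f497e894d36
  after D3: wrote 4B at 0x12 = 4d368c0f
query mem[0x15]=0x0f, mem[0x12]=0x4d, mem[0x05]=0x44, mem[0x04]=0x89, mem[0x14]=0x8c

MEM[0x15,0x12,0x05,0x04,0x14] = 0f 4d 44 89 8c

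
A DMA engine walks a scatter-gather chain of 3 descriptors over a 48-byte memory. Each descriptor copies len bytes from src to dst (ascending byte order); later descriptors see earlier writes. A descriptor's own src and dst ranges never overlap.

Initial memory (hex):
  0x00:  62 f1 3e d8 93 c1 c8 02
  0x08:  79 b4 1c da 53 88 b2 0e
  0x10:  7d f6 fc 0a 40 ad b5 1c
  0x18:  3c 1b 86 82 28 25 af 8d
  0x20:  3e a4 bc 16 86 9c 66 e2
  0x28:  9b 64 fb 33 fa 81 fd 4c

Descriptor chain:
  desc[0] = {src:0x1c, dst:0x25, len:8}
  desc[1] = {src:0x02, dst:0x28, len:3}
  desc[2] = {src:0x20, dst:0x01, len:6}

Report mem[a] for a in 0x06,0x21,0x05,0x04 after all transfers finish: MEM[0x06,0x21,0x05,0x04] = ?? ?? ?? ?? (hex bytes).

#0 dst[0x25+8] := {0x28,0x25,0xaf,0x8d,0x3e,0xa4,0xbc,0x16}
#1 dst[0x28+3] := {0x3e,0xd8,0x93}
#2 dst[0x01+6] := {0x3e,0xa4,0xbc,0x16,0x86,0x28}
query mem[0x06]=0x28, mem[0x21]=0xa4, mem[0x05]=0x86, mem[0x04]=0x16

MEM[0x06,0x21,0x05,0x04] = 28 a4 86 16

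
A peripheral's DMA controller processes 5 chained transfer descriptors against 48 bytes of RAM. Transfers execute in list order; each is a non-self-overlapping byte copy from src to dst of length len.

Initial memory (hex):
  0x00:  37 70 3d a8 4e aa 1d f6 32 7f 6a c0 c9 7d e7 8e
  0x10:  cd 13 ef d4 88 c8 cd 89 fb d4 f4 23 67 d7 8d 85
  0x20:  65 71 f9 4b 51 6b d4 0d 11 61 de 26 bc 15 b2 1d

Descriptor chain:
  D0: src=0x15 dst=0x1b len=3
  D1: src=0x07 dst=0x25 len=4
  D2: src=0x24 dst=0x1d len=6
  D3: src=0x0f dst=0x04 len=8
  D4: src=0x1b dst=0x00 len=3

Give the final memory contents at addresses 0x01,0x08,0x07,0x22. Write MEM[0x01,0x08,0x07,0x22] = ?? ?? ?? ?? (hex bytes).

MEM[0x01,0x08,0x07,0x22] = cd d4 ef 61

  after D0: wrote 3B at 0x1b = c8cd89
  after D1: wrote 4B at 0x25 = f6327f6a
  after D2: wrote 6B at 0x1d = 51f6327f6a61
  after D3: wrote 8B at 0x04 = 8ecd13efd488c8cd
  after D4: wrote 3B at 0x00 = c8cd51
query mem[0x01]=0xcd, mem[0x08]=0xd4, mem[0x07]=0xef, mem[0x22]=0x61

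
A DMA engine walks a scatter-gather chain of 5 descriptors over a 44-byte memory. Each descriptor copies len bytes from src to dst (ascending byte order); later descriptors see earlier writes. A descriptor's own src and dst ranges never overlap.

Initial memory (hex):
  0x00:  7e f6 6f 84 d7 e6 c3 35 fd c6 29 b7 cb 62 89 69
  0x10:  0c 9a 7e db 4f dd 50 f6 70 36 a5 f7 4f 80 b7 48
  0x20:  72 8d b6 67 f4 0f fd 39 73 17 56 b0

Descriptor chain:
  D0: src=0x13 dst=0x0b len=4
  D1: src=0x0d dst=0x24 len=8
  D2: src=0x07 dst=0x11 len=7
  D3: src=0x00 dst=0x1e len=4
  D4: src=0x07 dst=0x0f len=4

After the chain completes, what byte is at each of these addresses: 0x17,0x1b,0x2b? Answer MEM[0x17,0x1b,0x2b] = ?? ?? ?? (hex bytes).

D0: mem[0x0b..0x0e] <- [db 4f dd 50]
D1: mem[0x24..0x2b] <- [dd 50 69 0c 9a 7e db 4f]
D2: mem[0x11..0x17] <- [35 fd c6 29 db 4f dd]
D3: mem[0x1e..0x21] <- [7e f6 6f 84]
D4: mem[0x0f..0x12] <- [35 fd c6 29]
query mem[0x17]=0xdd, mem[0x1b]=0xf7, mem[0x2b]=0x4f

MEM[0x17,0x1b,0x2b] = dd f7 4f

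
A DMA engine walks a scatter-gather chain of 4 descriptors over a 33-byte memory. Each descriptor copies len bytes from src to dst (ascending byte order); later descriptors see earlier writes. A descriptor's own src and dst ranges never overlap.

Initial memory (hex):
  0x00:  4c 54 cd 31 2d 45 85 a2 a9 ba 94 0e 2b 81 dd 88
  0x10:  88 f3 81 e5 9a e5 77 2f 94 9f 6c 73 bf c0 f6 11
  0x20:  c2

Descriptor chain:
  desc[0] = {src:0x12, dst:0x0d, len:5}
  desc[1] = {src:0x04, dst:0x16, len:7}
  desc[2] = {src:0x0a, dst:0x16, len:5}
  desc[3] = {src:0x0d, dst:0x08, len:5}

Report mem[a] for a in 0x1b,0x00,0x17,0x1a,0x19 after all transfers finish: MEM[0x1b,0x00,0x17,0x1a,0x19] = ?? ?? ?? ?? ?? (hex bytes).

MEM[0x1b,0x00,0x17,0x1a,0x19] = ba 4c 0e e5 81

#0 dst[0x0d+5] := {0x81,0xe5,0x9a,0xe5,0x77}
#1 dst[0x16+7] := {0x2d,0x45,0x85,0xa2,0xa9,0xba,0x94}
#2 dst[0x16+5] := {0x94,0x0e,0x2b,0x81,0xe5}
#3 dst[0x08+5] := {0x81,0xe5,0x9a,0xe5,0x77}
query mem[0x1b]=0xba, mem[0x00]=0x4c, mem[0x17]=0x0e, mem[0x1a]=0xe5, mem[0x19]=0x81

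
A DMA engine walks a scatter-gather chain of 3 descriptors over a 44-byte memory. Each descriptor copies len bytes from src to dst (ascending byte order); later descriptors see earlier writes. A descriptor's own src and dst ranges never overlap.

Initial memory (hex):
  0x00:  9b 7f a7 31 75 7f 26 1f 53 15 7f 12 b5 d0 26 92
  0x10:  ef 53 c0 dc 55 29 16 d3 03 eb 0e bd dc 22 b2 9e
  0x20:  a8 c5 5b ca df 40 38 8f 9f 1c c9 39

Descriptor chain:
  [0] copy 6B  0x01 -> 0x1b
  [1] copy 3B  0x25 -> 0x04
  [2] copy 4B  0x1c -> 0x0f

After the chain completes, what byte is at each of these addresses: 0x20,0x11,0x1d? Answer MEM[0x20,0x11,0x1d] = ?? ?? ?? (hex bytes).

MEM[0x20,0x11,0x1d] = 26 75 31

[0] 0x01->0x1b len=6 : 7f a7 31 75 7f 26
[1] 0x25->0x04 len=3 : 40 38 8f
[2] 0x1c->0x0f len=4 : a7 31 75 7f
query mem[0x20]=0x26, mem[0x11]=0x75, mem[0x1d]=0x31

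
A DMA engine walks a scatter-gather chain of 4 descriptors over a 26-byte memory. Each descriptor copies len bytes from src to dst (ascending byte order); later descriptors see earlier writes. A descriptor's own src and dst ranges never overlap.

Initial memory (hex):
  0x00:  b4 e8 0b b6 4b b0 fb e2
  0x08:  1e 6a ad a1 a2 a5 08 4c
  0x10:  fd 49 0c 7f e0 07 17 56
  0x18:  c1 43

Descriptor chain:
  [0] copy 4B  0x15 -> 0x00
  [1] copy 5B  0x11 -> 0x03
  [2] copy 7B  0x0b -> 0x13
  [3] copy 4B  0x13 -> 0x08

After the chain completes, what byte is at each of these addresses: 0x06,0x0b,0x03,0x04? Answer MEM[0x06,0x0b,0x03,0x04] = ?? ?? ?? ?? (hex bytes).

MEM[0x06,0x0b,0x03,0x04] = e0 08 49 0c

  after D0: wrote 4B at 0x00 = 071756c1
  after D1: wrote 5B at 0x03 = 490c7fe007
  after D2: wrote 7B at 0x13 = a1a2a5084cfd49
  after D3: wrote 4B at 0x08 = a1a2a508
query mem[0x06]=0xe0, mem[0x0b]=0x08, mem[0x03]=0x49, mem[0x04]=0x0c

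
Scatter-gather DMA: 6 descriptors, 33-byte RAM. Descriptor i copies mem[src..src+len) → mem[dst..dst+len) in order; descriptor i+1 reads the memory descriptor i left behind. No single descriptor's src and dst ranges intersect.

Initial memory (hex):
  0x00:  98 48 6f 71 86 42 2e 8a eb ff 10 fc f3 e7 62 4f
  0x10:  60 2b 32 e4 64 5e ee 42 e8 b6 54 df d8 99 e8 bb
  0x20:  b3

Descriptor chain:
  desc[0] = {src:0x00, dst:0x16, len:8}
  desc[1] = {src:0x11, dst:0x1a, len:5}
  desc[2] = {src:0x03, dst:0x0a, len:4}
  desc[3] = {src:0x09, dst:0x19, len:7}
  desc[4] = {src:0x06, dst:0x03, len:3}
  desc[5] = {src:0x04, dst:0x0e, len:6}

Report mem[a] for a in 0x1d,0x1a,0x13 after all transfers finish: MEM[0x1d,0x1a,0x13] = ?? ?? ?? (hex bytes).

#0 dst[0x16+8] := {0x98,0x48,0x6f,0x71,0x86,0x42,0x2e,0x8a}
#1 dst[0x1a+5] := {0x2b,0x32,0xe4,0x64,0x5e}
#2 dst[0x0a+4] := {0x71,0x86,0x42,0x2e}
#3 dst[0x19+7] := {0xff,0x71,0x86,0x42,0x2e,0x62,0x4f}
#4 dst[0x03+3] := {0x2e,0x8a,0xeb}
#5 dst[0x0e+6] := {0x8a,0xeb,0x2e,0x8a,0xeb,0xff}
query mem[0x1d]=0x2e, mem[0x1a]=0x71, mem[0x13]=0xff

MEM[0x1d,0x1a,0x13] = 2e 71 ff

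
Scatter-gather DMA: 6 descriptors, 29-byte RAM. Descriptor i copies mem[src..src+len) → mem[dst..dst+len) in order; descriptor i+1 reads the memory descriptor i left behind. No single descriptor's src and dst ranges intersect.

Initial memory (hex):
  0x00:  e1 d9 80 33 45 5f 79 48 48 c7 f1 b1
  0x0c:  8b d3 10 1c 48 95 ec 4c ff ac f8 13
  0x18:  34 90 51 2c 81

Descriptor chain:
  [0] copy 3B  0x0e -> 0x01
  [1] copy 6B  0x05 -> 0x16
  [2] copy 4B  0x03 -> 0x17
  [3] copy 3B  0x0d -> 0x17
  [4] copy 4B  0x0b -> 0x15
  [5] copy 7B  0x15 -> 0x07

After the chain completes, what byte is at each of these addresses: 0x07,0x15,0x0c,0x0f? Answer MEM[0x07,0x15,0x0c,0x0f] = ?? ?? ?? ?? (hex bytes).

MEM[0x07,0x15,0x0c,0x0f] = b1 b1 79 1c

  after D0: wrote 3B at 0x01 = 101c48
  after D1: wrote 6B at 0x16 = 5f794848c7f1
  after D2: wrote 4B at 0x17 = 48455f79
  after D3: wrote 3B at 0x17 = d3101c
  after D4: wrote 4B at 0x15 = b18bd310
  after D5: wrote 7B at 0x07 = b18bd3101c79f1
query mem[0x07]=0xb1, mem[0x15]=0xb1, mem[0x0c]=0x79, mem[0x0f]=0x1c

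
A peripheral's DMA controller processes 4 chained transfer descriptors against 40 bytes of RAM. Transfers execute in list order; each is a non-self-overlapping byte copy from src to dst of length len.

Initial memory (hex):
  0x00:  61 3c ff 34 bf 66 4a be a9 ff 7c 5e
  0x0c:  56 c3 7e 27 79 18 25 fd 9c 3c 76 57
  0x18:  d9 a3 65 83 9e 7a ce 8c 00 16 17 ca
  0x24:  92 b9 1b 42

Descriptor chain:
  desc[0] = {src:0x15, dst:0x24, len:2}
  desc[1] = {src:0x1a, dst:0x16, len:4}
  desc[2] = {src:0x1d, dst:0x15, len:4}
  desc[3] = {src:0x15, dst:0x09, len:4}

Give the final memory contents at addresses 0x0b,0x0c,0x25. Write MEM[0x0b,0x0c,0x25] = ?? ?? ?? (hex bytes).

MEM[0x0b,0x0c,0x25] = 8c 00 76

#0 dst[0x24+2] := {0x3c,0x76}
#1 dst[0x16+4] := {0x65,0x83,0x9e,0x7a}
#2 dst[0x15+4] := {0x7a,0xce,0x8c,0x00}
#3 dst[0x09+4] := {0x7a,0xce,0x8c,0x00}
query mem[0x0b]=0x8c, mem[0x0c]=0x00, mem[0x25]=0x76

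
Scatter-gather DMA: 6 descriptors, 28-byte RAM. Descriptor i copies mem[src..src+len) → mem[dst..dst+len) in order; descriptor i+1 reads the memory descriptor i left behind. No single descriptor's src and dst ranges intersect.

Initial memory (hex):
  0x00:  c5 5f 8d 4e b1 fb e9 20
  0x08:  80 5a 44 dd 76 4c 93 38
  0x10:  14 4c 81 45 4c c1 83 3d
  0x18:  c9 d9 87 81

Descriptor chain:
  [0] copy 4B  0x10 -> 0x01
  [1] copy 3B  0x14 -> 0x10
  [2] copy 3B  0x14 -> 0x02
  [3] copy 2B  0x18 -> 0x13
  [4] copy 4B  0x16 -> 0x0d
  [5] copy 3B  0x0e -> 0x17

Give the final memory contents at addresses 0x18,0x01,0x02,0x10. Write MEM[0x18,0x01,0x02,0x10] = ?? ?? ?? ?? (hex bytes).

MEM[0x18,0x01,0x02,0x10] = c9 14 4c d9

#0 dst[0x01+4] := {0x14,0x4c,0x81,0x45}
#1 dst[0x10+3] := {0x4c,0xc1,0x83}
#2 dst[0x02+3] := {0x4c,0xc1,0x83}
#3 dst[0x13+2] := {0xc9,0xd9}
#4 dst[0x0d+4] := {0x83,0x3d,0xc9,0xd9}
#5 dst[0x17+3] := {0x3d,0xc9,0xd9}
query mem[0x18]=0xc9, mem[0x01]=0x14, mem[0x02]=0x4c, mem[0x10]=0xd9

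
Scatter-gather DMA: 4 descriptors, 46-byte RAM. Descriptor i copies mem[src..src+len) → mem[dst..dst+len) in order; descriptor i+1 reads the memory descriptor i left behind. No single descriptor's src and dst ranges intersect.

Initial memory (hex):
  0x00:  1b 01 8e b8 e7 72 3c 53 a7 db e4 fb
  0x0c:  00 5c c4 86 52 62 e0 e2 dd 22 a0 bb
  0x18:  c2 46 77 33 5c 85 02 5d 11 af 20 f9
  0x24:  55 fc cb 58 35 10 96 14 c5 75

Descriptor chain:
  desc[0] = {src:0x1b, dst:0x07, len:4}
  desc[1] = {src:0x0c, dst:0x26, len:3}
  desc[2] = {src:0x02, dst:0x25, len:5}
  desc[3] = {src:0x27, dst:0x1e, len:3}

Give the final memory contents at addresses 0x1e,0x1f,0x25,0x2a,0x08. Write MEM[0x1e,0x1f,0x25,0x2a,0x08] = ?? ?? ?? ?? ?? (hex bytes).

MEM[0x1e,0x1f,0x25,0x2a,0x08] = e7 72 8e 96 5c

D0: mem[0x07..0x0a] <- [33 5c 85 02]
D1: mem[0x26..0x28] <- [00 5c c4]
D2: mem[0x25..0x29] <- [8e b8 e7 72 3c]
D3: mem[0x1e..0x20] <- [e7 72 3c]
query mem[0x1e]=0xe7, mem[0x1f]=0x72, mem[0x25]=0x8e, mem[0x2a]=0x96, mem[0x08]=0x5c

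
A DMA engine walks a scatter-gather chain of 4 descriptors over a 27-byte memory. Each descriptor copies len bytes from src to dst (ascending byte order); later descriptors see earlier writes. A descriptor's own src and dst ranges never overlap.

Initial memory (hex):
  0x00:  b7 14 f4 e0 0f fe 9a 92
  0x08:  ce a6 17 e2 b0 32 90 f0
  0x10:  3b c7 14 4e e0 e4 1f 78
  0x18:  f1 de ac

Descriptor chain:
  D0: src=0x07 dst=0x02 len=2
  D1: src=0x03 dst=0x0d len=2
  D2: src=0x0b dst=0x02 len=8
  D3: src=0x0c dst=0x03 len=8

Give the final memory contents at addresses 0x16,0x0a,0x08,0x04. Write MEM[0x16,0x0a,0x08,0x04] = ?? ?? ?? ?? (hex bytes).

MEM[0x16,0x0a,0x08,0x04] = 1f 4e c7 ce

#0 dst[0x02+2] := {0x92,0xce}
#1 dst[0x0d+2] := {0xce,0x0f}
#2 dst[0x02+8] := {0xe2,0xb0,0xce,0x0f,0xf0,0x3b,0xc7,0x14}
#3 dst[0x03+8] := {0xb0,0xce,0x0f,0xf0,0x3b,0xc7,0x14,0x4e}
query mem[0x16]=0x1f, mem[0x0a]=0x4e, mem[0x08]=0xc7, mem[0x04]=0xce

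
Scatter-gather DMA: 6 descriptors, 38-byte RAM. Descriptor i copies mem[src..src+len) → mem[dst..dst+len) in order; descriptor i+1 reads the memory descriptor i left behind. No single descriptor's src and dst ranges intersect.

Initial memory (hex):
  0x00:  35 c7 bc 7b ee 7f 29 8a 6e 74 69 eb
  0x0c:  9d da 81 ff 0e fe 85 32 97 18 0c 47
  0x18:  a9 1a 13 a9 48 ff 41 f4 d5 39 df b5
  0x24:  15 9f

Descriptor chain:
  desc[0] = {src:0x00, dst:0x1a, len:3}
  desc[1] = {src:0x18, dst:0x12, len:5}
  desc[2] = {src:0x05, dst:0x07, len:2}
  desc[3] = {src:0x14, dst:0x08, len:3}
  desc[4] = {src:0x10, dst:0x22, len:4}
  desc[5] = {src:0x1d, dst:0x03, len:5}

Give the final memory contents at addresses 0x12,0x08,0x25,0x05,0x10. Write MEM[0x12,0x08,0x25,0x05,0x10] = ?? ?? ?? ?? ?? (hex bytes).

MEM[0x12,0x08,0x25,0x05,0x10] = a9 35 1a f4 0e

D0: mem[0x1a..0x1c] <- [35 c7 bc]
D1: mem[0x12..0x16] <- [a9 1a 35 c7 bc]
D2: mem[0x07..0x08] <- [7f 29]
D3: mem[0x08..0x0a] <- [35 c7 bc]
D4: mem[0x22..0x25] <- [0e fe a9 1a]
D5: mem[0x03..0x07] <- [ff 41 f4 d5 39]
query mem[0x12]=0xa9, mem[0x08]=0x35, mem[0x25]=0x1a, mem[0x05]=0xf4, mem[0x10]=0x0e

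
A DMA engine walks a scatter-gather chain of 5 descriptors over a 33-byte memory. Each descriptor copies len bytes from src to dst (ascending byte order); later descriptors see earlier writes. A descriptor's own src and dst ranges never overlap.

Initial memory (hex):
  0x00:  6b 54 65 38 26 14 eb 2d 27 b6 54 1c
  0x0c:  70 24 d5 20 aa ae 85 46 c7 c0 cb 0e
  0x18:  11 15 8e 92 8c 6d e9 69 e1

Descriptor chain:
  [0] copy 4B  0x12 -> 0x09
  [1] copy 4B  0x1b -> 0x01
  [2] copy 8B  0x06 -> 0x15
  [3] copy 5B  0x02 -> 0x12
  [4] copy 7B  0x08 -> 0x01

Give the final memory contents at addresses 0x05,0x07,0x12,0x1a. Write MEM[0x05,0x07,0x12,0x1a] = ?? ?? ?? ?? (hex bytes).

D0: mem[0x09..0x0c] <- [85 46 c7 c0]
D1: mem[0x01..0x04] <- [92 8c 6d e9]
D2: mem[0x15..0x1c] <- [eb 2d 27 85 46 c7 c0 24]
D3: mem[0x12..0x16] <- [8c 6d e9 14 eb]
D4: mem[0x01..0x07] <- [27 85 46 c7 c0 24 d5]
query mem[0x05]=0xc0, mem[0x07]=0xd5, mem[0x12]=0x8c, mem[0x1a]=0xc7

MEM[0x05,0x07,0x12,0x1a] = c0 d5 8c c7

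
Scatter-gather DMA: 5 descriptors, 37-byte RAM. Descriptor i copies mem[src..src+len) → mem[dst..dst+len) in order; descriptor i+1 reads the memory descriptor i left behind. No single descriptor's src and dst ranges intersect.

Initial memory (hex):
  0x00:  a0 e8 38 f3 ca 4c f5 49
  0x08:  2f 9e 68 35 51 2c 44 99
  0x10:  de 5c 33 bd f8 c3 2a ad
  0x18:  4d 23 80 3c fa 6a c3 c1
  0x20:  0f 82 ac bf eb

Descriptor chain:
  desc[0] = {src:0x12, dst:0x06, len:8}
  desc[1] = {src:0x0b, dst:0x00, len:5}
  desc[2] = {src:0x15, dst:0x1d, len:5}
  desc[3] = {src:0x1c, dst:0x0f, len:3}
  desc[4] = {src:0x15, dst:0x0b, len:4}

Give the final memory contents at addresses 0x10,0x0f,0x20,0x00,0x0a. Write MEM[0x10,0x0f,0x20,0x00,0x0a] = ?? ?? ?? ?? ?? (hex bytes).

[0] 0x12->0x06 len=8 : 33 bd f8 c3 2a ad 4d 23
[1] 0x0b->0x00 len=5 : ad 4d 23 44 99
[2] 0x15->0x1d len=5 : c3 2a ad 4d 23
[3] 0x1c->0x0f len=3 : fa c3 2a
[4] 0x15->0x0b len=4 : c3 2a ad 4d
query mem[0x10]=0xc3, mem[0x0f]=0xfa, mem[0x20]=0x4d, mem[0x00]=0xad, mem[0x0a]=0x2a

MEM[0x10,0x0f,0x20,0x00,0x0a] = c3 fa 4d ad 2a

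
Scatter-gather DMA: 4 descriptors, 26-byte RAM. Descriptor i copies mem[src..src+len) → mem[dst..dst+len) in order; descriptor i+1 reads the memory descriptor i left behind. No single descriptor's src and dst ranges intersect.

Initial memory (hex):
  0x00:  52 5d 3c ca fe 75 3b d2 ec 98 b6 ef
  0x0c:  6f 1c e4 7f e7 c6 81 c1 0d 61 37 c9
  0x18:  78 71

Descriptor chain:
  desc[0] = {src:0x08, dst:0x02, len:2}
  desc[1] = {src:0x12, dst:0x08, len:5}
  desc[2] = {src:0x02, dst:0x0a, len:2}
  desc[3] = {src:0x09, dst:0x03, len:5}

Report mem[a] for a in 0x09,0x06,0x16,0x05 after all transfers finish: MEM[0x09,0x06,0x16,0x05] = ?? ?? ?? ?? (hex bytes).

D0: mem[0x02..0x03] <- [ec 98]
D1: mem[0x08..0x0c] <- [81 c1 0d 61 37]
D2: mem[0x0a..0x0b] <- [ec 98]
D3: mem[0x03..0x07] <- [c1 ec 98 37 1c]
query mem[0x09]=0xc1, mem[0x06]=0x37, mem[0x16]=0x37, mem[0x05]=0x98

MEM[0x09,0x06,0x16,0x05] = c1 37 37 98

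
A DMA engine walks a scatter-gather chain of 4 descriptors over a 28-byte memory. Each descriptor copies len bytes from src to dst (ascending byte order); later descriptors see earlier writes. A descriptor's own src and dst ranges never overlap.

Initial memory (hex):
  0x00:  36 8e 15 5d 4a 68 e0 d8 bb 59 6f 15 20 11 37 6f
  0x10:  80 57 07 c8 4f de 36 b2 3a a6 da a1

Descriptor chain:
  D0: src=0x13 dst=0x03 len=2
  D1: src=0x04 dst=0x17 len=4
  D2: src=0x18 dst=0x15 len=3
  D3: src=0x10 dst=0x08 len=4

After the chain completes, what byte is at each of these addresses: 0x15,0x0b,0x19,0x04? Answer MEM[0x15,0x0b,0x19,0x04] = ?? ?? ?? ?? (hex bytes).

[0] 0x13->0x03 len=2 : c8 4f
[1] 0x04->0x17 len=4 : 4f 68 e0 d8
[2] 0x18->0x15 len=3 : 68 e0 d8
[3] 0x10->0x08 len=4 : 80 57 07 c8
query mem[0x15]=0x68, mem[0x0b]=0xc8, mem[0x19]=0xe0, mem[0x04]=0x4f

MEM[0x15,0x0b,0x19,0x04] = 68 c8 e0 4f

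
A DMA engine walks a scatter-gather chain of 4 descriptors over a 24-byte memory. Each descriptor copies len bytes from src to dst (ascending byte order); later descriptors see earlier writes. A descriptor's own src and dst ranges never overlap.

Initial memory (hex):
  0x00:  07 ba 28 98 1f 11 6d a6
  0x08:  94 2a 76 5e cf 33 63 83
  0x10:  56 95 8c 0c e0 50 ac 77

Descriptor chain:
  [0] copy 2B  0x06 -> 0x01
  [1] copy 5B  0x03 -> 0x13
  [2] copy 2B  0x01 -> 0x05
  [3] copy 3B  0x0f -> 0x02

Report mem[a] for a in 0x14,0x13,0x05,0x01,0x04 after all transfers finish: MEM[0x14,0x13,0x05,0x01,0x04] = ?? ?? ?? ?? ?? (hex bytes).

MEM[0x14,0x13,0x05,0x01,0x04] = 1f 98 6d 6d 95

#0 dst[0x01+2] := {0x6d,0xa6}
#1 dst[0x13+5] := {0x98,0x1f,0x11,0x6d,0xa6}
#2 dst[0x05+2] := {0x6d,0xa6}
#3 dst[0x02+3] := {0x83,0x56,0x95}
query mem[0x14]=0x1f, mem[0x13]=0x98, mem[0x05]=0x6d, mem[0x01]=0x6d, mem[0x04]=0x95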